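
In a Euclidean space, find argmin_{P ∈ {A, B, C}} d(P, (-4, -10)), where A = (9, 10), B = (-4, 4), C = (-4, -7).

Distances: d(A) ≈ 23.8537, d(B) = 14, d(C) = 3. Nearest: C = (-4, -7) with distance 3.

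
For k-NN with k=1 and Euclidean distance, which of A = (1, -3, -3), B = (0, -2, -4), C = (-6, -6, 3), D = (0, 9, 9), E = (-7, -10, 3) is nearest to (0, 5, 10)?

Distances: d(A) ≈ 15.2971, d(B) ≈ 15.6525, d(C) ≈ 14.3527, d(D) ≈ 4.1231, d(E) ≈ 17.9722. Nearest: D = (0, 9, 9) with distance 4.1231.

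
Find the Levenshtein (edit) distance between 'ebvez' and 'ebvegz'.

Let D[i][j] be the edit distance between the first i characters of 'ebvez' and the first j characters of 'ebvegz', with D[i][0] = i, D[0][j] = j, and D[i][j] = D[i-1][j-1] if the characters match, else 1 + min(D[i-1][j], D[i][j-1], D[i-1][j-1]). Filling the table (rows: prefixes of 'ebvez', columns: prefixes of 'ebvegz'):
     ε  e  b  v  e  g  z
  ε  0  1  2  3  4  5  6
  e  1  0  1  2  3  4  5
  b  2  1  0  1  2  3  4
  v  3  2  1  0  1  2  3
  e  4  3  2  1  0  1  2
  z  5  4  3  2  1  1  1
The bottom-right entry gives D[5][6] = 1, so no sequence of fewer than 1 edit works. Backtracking through the table gives one optimal edit sequence (1 edit):
  ebvez → ebvegz (ins g @5)
Edit distance = 1.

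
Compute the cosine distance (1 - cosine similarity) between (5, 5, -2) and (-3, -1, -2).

With u = (5, 5, -2), v = (-3, -1, -2):
u·v = 5·(-3) + 5·(-1) + (-2)·(-2) = (-15) + (-5) + 4 = -16.
|u| = √(5² + 5² + (-2)²) = √54, |v| = √((-3)² + (-1)² + (-2)²) = √14, so |u||v| = √(54·14) = √756.
cos θ = (u·v)/(|u||v|) = -16/√756 ≈ -0.5819
Cosine distance = 1 - cos θ ≈ 1 - (-0.5819) = 1.5819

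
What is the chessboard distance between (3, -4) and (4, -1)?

max(|x_i - y_i|) = max(|3 - 4|, |-4 - (-1)|) = max(1, 3) = 3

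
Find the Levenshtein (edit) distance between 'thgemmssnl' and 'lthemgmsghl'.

Let D[i][j] be the edit distance between the first i characters of 'thgemmssnl' and the first j characters of 'lthemgmsghl', with D[i][0] = i, D[0][j] = j, and D[i][j] = D[i-1][j-1] if the characters match, else 1 + min(D[i-1][j], D[i][j-1], D[i-1][j-1]). Filling the table (rows: prefixes of 'thgemmssnl', columns: prefixes of 'lthemgmsghl'):
     ε  l  t  h  e  m  g  m  s  g  h  l
  ε  0  1  2  3  4  5  6  7  8  9 10 11
  t  1  1  1  2  3  4  5  6  7  8  9 10
  h  2  2  2  1  2  3  4  5  6  7  8  9
  g  3  3  3  2  2  3  3  4  5  6  7  8
  e  4  4  4  3  2  3  4  4  5  6  7  8
  m  5  5  5  4  3  2  3  4  5  6  7  8
  m  6  6  6  5  4  3  3  3  4  5  6  7
  s  7  7  7  6  5  4  4  4  3  4  5  6
  s  8  8  8  7  6  5  5  5  4  4  5  6
  n  9  9  9  8  7  6  6  6  5  5  5  6
  l 10  9 10  9  8  7  7  7  6  6  6  5
The bottom-right entry gives D[10][11] = 5, so no sequence of fewer than 5 edits works. Backtracking through the table gives one optimal edit sequence (5 edits):
  thgemmssnl → lthgemmssnl (ins l @1)
  lthgemmssnl → lthemmssnl (del g @4)
  lthemmssnl → lthemgmssnl (ins g @6)
  lthemgmssnl → lthemgmsgnl (sub s→g @9)
  lthemgmsgnl → lthemgmsghl (sub n→h @10)
Edit distance = 5.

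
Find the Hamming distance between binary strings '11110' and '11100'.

Differing positions: 4. Hamming distance = 1.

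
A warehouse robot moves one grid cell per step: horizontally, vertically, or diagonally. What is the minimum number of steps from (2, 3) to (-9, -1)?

max(|x_i - y_i|) = max(|2 - (-9)|, |3 - (-1)|) = max(11, 4) = 11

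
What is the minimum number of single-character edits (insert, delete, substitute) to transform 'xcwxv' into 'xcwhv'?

Let D[i][j] be the edit distance between the first i characters of 'xcwxv' and the first j characters of 'xcwhv', with D[i][0] = i, D[0][j] = j, and D[i][j] = D[i-1][j-1] if the characters match, else 1 + min(D[i-1][j], D[i][j-1], D[i-1][j-1]). Filling the table (rows: prefixes of 'xcwxv', columns: prefixes of 'xcwhv'):
     ε  x  c  w  h  v
  ε  0  1  2  3  4  5
  x  1  0  1  2  3  4
  c  2  1  0  1  2  3
  w  3  2  1  0  1  2
  x  4  3  2  1  1  2
  v  5  4  3  2  2  1
The bottom-right entry gives D[5][5] = 1, so no sequence of fewer than 1 edit works. Backtracking through the table gives one optimal edit sequence (1 edit):
  xcwxv → xcwhv (sub x→h @4)
Edit distance = 1.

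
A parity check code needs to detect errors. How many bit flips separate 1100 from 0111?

Differing positions: 1, 3, 4. Hamming distance = 3.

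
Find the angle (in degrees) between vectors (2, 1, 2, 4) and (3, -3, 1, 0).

With u = (2, 1, 2, 4), v = (3, -3, 1, 0):
u·v = 2·3 + 1·(-3) + 2·1 + 4·0 = 6 + (-3) + 2 + 0 = 5.
|u| = √(2² + 1² + 2² + 4²) = √25, |v| = √(3² + (-3)² + 1² + 0²) = √19, so |u||v| = √(25·19) = √475.
cos θ = (u·v)/(|u||v|) = 5/√475 ≈ 0.229416
θ = arccos(0.229416) ≈ 76.74°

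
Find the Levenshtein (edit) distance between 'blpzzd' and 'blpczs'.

Let D[i][j] be the edit distance between the first i characters of 'blpzzd' and the first j characters of 'blpczs', with D[i][0] = i, D[0][j] = j, and D[i][j] = D[i-1][j-1] if the characters match, else 1 + min(D[i-1][j], D[i][j-1], D[i-1][j-1]). Filling the table (rows: prefixes of 'blpzzd', columns: prefixes of 'blpczs'):
     ε  b  l  p  c  z  s
  ε  0  1  2  3  4  5  6
  b  1  0  1  2  3  4  5
  l  2  1  0  1  2  3  4
  p  3  2  1  0  1  2  3
  z  4  3  2  1  1  1  2
  z  5  4  3  2  2  1  2
  d  6  5  4  3  3  2  2
The bottom-right entry gives D[6][6] = 2, so no sequence of fewer than 2 edits works. Backtracking through the table gives one optimal edit sequence (2 edits):
  blpzzd → blpczd (sub z→c @4)
  blpczd → blpczs (sub d→s @6)
Edit distance = 2.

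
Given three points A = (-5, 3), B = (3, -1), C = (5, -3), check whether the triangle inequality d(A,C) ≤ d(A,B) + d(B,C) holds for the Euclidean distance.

d(A,B) = √(8² + 4²) = √80 ≈ 8.9443, d(B,C) = √(2² + 2²) = √8 ≈ 2.8284, d(A,C) = √(10² + 6²) = √136 ≈ 11.6619.
d(A,C) ≈ 11.6619 ≤ 8.9443 + 2.8284 = 11.7727. Triangle inequality is satisfied.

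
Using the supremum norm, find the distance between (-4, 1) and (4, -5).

max(|x_i - y_i|) = max(|-4 - 4|, |1 - (-5)|) = max(8, 6) = 8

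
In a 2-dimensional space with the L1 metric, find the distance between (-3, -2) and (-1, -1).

Σ|x_i - y_i| = |-3 - (-1)| + |-2 - (-1)| = 2 + 1 = 3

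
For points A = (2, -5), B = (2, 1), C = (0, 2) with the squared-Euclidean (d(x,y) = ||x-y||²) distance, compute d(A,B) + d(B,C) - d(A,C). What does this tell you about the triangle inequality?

d(A,B) = 0² + 6² = 36, d(B,C) = 2² + 1² = 5, d(A,C) = 2² + 7² = 53.
d(A,B) + d(B,C) - d(A,C) = 36 + 5 - 53 = 41 - 53 = -12. This is < 0, so the triangle inequality FAILS for these points (squared-Euclidean is not a metric).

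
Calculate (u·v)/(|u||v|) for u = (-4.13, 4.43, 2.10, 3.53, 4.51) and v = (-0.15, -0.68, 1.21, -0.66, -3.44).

With u = (-4.13, 4.43, 2.10, 3.53, 4.51), v = (-0.15, -0.68, 1.21, -0.66, -3.44):
u·v = (-4.13)·(-0.15) + 4.43·(-0.68) + 2.1·1.21 + 3.53·(-0.66) + 4.51·(-3.44) = 0.6195 + (-3.0124) + 2.541 + (-2.3298) + (-15.5144) = -17.6961.
|u| = √((-4.13)² + 4.43² + 2.1² + 3.53² + 4.51²) = √(17.0569 + 19.6249 + 4.41 + 12.4609 + 20.3401) = √73.8928, |v| = √((-0.15)² + (-0.68)² + 1.21² + (-0.66)² + (-3.44)²) = √(0.0225 + 0.4624 + 1.4641 + 0.4356 + 11.8336) = √14.2182.
cos θ = (u·v)/(|u||v|) = -17.6961/(√73.8928·√14.2182) ≈ -0.546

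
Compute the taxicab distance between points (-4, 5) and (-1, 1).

Σ|x_i - y_i| = |-4 - (-1)| + |5 - 1| = 3 + 4 = 7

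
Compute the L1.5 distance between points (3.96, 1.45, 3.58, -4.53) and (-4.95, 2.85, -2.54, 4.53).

(Σ|x_i - y_i|^1.5)^(1/1.5) = (|3.96 - (-4.95)|^1.5 + |1.45 - 2.85|^1.5 + |3.58 - (-2.54)|^1.5 + |-4.53 - 4.53|^1.5)^(1/1.5)
= (8.91^1.5 + 1.4^1.5 + 6.12^1.5 + 9.06^1.5)^(1/1.5) ≈ (26.596 + 1.6565 + 15.14 + 27.2704)^(1/1.5) = (70.6629)^(1/1.5) ≈ 17.0921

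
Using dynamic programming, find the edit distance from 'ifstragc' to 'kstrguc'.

Let D[i][j] be the edit distance between the first i characters of 'ifstragc' and the first j characters of 'kstrguc', with D[i][0] = i, D[0][j] = j, and D[i][j] = D[i-1][j-1] if the characters match, else 1 + min(D[i-1][j], D[i][j-1], D[i-1][j-1]). Filling the table (rows: prefixes of 'ifstragc', columns: prefixes of 'kstrguc'):
     ε  k  s  t  r  g  u  c
  ε  0  1  2  3  4  5  6  7
  i  1  1  2  3  4  5  6  7
  f  2  2  2  3  4  5  6  7
  s  3  3  2  3  4  5  6  7
  t  4  4  3  2  3  4  5  6
  r  5  5  4  3  2  3  4  5
  a  6  6  5  4  3  3  4  5
  g  7  7  6  5  4  3  4  5
  c  8  8  7  6  5  4  4  4
The bottom-right entry gives D[8][7] = 4, so no sequence of fewer than 4 edits works. Backtracking through the table gives one optimal edit sequence (4 edits):
  ifstragc → fstragc (del i @1)
  fstragc → kstragc (sub f→k @1)
  kstragc → kstrggc (sub a→g @5)
  kstrggc → kstrguc (sub g→u @6)
Edit distance = 4.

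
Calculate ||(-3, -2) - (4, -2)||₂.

√(Σ(x_i - y_i)²) = √((-3 - 4)² + (-2 - (-2))²)
= √((-7)² + 0²) = √(49 + 0) = √49 = 7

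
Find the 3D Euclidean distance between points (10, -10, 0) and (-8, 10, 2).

√(Σ(x_i - y_i)²) = √((10 - (-8))² + (-10 - 10)² + (0 - 2)²)
= √(18² + (-20)² + (-2)²) = √(324 + 400 + 4) = √728 ≈ 26.9815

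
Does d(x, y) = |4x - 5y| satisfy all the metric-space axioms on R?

No. d fails symmetry: d(8, 2) = |4·8 - 5·2| = |22| = 22, but d(2, 8) = |4·2 - 5·8| = |-32| = 32. Since 22 ≠ 32, d(x,y) ≠ d(y,x) in general.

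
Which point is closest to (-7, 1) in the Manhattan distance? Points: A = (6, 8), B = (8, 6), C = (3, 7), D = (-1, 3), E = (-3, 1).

Distances: d(A) = 20, d(B) = 20, d(C) = 16, d(D) = 8, d(E) = 4. Nearest: E = (-3, 1) with distance 4.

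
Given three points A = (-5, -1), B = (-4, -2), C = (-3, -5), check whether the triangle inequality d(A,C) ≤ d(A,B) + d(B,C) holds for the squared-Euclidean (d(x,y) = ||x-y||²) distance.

d(A,B) = 1² + 1² = 2, d(B,C) = 1² + 3² = 10, d(A,C) = 2² + 4² = 20.
d(A,C) = 20 > 2 + 10 = 12. Triangle inequality is VIOLATED. (Squared-Euclidean is not a metric — this is a counterexample.)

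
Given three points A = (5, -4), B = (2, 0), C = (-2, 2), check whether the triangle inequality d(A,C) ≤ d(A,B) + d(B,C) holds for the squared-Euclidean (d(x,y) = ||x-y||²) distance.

d(A,B) = 3² + 4² = 25, d(B,C) = 4² + 2² = 20, d(A,C) = 7² + 6² = 85.
d(A,C) = 85 > 25 + 20 = 45. Triangle inequality is VIOLATED. (Squared-Euclidean is not a metric — this is a counterexample.)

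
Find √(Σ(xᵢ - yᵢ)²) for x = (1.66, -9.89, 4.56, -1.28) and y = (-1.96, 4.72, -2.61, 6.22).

√(Σ(x_i - y_i)²) = √((1.66 - (-1.96))² + (-9.89 - 4.72)² + (4.56 - (-2.61))² + (-1.28 - 6.22)²)
= √(3.62² + (-14.61)² + 7.17² + (-7.5)²) = √(13.1044 + 213.4521 + 51.4089 + 56.25) = √334.2154 ≈ 18.2816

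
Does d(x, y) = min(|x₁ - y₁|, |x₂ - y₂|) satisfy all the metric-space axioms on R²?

No. d fails identity of indiscernibles: take x = (-1, 0) and y = (-1, 6). Then d(x,y) = min(|-1 - (-1)|, |0 - 6|) = min(0, 6) = 0, yet x ≠ y.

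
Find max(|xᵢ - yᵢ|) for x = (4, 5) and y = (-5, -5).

max(|x_i - y_i|) = max(|4 - (-5)|, |5 - (-5)|) = max(9, 10) = 10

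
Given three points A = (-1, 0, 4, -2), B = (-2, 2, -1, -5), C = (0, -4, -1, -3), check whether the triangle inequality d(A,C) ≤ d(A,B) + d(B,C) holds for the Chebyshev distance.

d(A,B) = max(1, 2, 5, 3) = 5, d(B,C) = max(2, 6, 0, 2) = 6, d(A,C) = max(1, 4, 5, 1) = 5.
d(A,C) = 5 ≤ 5 + 6 = 11. Triangle inequality is satisfied.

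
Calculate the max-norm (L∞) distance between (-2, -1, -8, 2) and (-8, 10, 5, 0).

max(|x_i - y_i|) = max(|-2 - (-8)|, |-1 - 10|, |-8 - 5|, |2 - 0|) = max(6, 11, 13, 2) = 13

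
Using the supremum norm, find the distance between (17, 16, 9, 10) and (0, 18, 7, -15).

max(|x_i - y_i|) = max(|17 - 0|, |16 - 18|, |9 - 7|, |10 - (-15)|) = max(17, 2, 2, 25) = 25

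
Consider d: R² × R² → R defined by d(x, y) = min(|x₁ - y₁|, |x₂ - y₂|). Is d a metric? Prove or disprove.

No. d fails identity of indiscernibles: take x = (0, 0) and y = (0, 2). Then d(x,y) = min(|0 - 0|, |0 - 2|) = min(0, 2) = 0, yet x ≠ y.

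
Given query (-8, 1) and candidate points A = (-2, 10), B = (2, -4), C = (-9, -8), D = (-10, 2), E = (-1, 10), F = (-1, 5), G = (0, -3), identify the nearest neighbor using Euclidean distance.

Distances: d(A) ≈ 10.8167, d(B) ≈ 11.1803, d(C) ≈ 9.0554, d(D) ≈ 2.2361, d(E) ≈ 11.4018, d(F) ≈ 8.0623, d(G) ≈ 8.9443. Nearest: D = (-10, 2) with distance 2.2361.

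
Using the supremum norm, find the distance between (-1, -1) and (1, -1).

max(|x_i - y_i|) = max(|-1 - 1|, |-1 - (-1)|) = max(2, 0) = 2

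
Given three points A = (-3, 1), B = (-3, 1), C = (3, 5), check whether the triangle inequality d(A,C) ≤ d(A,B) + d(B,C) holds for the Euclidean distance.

d(A,B) = √(0² + 0²) = √0 = 0, d(B,C) = √(6² + 4²) = √52 ≈ 7.2111, d(A,C) = √(6² + 4²) = √52 ≈ 7.2111.
d(A,C) ≈ 7.2111 ≤ 0 + 7.2111 = 7.2111. Triangle inequality is satisfied.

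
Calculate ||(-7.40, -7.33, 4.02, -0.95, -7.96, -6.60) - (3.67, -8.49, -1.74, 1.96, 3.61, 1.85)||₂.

√(Σ(x_i - y_i)²) = √((-7.4 - 3.67)² + (-7.33 - (-8.49))² + (4.02 - (-1.74))² + (-0.95 - 1.96)² + (-7.96 - 3.61)² + (-6.6 - 1.85)²)
= √((-11.07)² + 1.16² + 5.76² + (-2.91)² + (-11.57)² + (-8.45)²) = √(122.5449 + 1.3456 + 33.1776 + 8.4681 + 133.8649 + 71.4025) = √370.8036 ≈ 19.2563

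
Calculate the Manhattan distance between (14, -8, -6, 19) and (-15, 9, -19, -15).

Σ|x_i - y_i| = |14 - (-15)| + |-8 - 9| + |-6 - (-19)| + |19 - (-15)| = 29 + 17 + 13 + 34 = 93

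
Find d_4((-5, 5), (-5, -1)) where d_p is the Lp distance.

(Σ|x_i - y_i|^4)^(1/4) = (|-5 - (-5)|^4 + |5 - (-1)|^4)^(1/4)
= (0^4 + 6^4)^(1/4) = (0 + 1296)^(1/4) = (1296)^(1/4) = 6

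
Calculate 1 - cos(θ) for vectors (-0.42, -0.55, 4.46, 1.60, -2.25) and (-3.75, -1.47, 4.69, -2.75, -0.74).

With u = (-0.42, -0.55, 4.46, 1.60, -2.25), v = (-3.75, -1.47, 4.69, -2.75, -0.74):
u·v = (-0.42)·(-3.75) + (-0.55)·(-1.47) + 4.46·4.69 + 1.6·(-2.75) + (-2.25)·(-0.74) = 1.575 + 0.8085 + 20.9174 + (-4.4) + 1.665 = 20.5659.
|u| = √((-0.42)² + (-0.55)² + 4.46² + 1.6² + (-2.25)²) = √(0.1764 + 0.3025 + 19.8916 + 2.56 + 5.0625) = √27.993, |v| = √((-3.75)² + (-1.47)² + 4.69² + (-2.75)² + (-0.74)²) = √(14.0625 + 2.1609 + 21.9961 + 7.5625 + 0.5476) = √46.3296.
cos θ = (u·v)/(|u||v|) = 20.5659/(√27.993·√46.3296) ≈ 0.5711
Cosine distance = 1 - cos θ ≈ 1 - 0.5711 = 0.4289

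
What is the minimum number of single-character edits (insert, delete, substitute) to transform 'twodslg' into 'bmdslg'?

Let D[i][j] be the edit distance between the first i characters of 'twodslg' and the first j characters of 'bmdslg', with D[i][0] = i, D[0][j] = j, and D[i][j] = D[i-1][j-1] if the characters match, else 1 + min(D[i-1][j], D[i][j-1], D[i-1][j-1]). Filling the table (rows: prefixes of 'twodslg', columns: prefixes of 'bmdslg'):
     ε  b  m  d  s  l  g
  ε  0  1  2  3  4  5  6
  t  1  1  2  3  4  5  6
  w  2  2  2  3  4  5  6
  o  3  3  3  3  4  5  6
  d  4  4  4  3  4  5  6
  s  5  5  5  4  3  4  5
  l  6  6  6  5  4  3  4
  g  7  7  7  6  5  4  3
The bottom-right entry gives D[7][6] = 3, so no sequence of fewer than 3 edits works. Backtracking through the table gives one optimal edit sequence (3 edits):
  twodslg → wodslg (del t @1)
  wodslg → bodslg (sub w→b @1)
  bodslg → bmdslg (sub o→m @2)
Edit distance = 3.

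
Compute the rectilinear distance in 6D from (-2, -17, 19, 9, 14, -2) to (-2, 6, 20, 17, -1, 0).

Σ|x_i - y_i| = |-2 - (-2)| + |-17 - 6| + |19 - 20| + |9 - 17| + |14 - (-1)| + |-2 - 0| = 0 + 23 + 1 + 8 + 15 + 2 = 49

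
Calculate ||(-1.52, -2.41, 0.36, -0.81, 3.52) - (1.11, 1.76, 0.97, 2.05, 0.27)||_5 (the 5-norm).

(Σ|x_i - y_i|^5)^(1/5) = (|-1.52 - 1.11|^5 + |-2.41 - 1.76|^5 + |0.36 - 0.97|^5 + |-0.81 - 2.05|^5 + |3.52 - 0.27|^5)^(1/5)
= (2.63^5 + 4.17^5 + 0.61^5 + 2.86^5 + 3.25^5)^(1/5) ≈ (125.8284 + 1260.8989 + 0.0845 + 191.3507 + 362.5908)^(1/5) = (1940.7533)^(1/5) ≈ 4.5456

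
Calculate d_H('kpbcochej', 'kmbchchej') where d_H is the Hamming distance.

Differing positions: 2, 5. Hamming distance = 2.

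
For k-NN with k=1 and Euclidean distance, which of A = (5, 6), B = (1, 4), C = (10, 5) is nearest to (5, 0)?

Distances: d(A) = 6, d(B) ≈ 5.6569, d(C) ≈ 7.0711. Nearest: B = (1, 4) with distance 5.6569.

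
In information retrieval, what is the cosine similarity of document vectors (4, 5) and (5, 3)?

With u = (4, 5), v = (5, 3):
u·v = 4·5 + 5·3 = 20 + 15 = 35.
|u| = √(4² + 5²) = √41, |v| = √(5² + 3²) = √34, so |u||v| = √(41·34) = √1394.
cos θ = (u·v)/(|u||v|) = 35/√1394 ≈ 0.9374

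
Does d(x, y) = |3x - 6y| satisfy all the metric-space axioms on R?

No. d fails symmetry: d(5, 1) = |3·5 - 6·1| = |9| = 9, but d(1, 5) = |3·1 - 6·5| = |-27| = 27. Since 9 ≠ 27, d(x,y) ≠ d(y,x) in general.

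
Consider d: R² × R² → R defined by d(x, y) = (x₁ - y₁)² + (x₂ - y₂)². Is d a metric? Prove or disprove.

No. The squared Euclidean distance fails the triangle inequality. Counterexample: x = (0, 0), y = (5, 4), z = (10, 8). d(x,z) = 10² + 8² = 164, but d(x,y) + d(y,z) = (5² + 4²) + (5² + 4²) = 41 + 41 = 82. Since 164 > 82, the triangle inequality is violated. (Note: √d, the ordinary Euclidean distance, IS a metric.)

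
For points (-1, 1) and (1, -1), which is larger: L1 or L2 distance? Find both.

L1 = |-1 - 1| + |1 - (-1)| = 2 + 2 = 4
L2 = √(2² + 2²) = √8 ≈ 2.8284
L1 ≥ L2 always (equality iff movement is along one axis); L1 > L2 here.
Ratio L1/L2 = 4/√8 ≈ 1.4142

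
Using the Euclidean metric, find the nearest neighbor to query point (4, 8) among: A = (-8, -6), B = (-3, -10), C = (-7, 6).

Distances: d(A) ≈ 18.4391, d(B) ≈ 19.3132, d(C) ≈ 11.1803. Nearest: C = (-7, 6) with distance 11.1803.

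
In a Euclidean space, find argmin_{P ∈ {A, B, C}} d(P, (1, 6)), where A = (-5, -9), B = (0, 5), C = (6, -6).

Distances: d(A) ≈ 16.1555, d(B) ≈ 1.4142, d(C) = 13. Nearest: B = (0, 5) with distance 1.4142.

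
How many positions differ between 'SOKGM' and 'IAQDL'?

Differing positions: 1, 2, 3, 4, 5. Hamming distance = 5.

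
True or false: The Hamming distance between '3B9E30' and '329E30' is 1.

Differing positions: 2. Hamming distance = 1, so the claim is true.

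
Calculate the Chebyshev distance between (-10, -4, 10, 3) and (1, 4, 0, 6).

max(|x_i - y_i|) = max(|-10 - 1|, |-4 - 4|, |10 - 0|, |3 - 6|) = max(11, 8, 10, 3) = 11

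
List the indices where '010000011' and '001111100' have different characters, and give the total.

Differing positions: 2, 3, 4, 5, 6, 7, 8, 9. Hamming distance = 8.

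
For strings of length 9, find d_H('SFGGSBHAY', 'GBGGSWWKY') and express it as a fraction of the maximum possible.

Differing positions: 1, 2, 6, 7, 8. Hamming distance = 5. The maximum possible Hamming distance for length-9 strings is 9, so d_H/9 = 5/9 ≈ 0.5556.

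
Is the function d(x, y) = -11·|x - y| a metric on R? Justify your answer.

No. With c = -11 < 0, d fails non-negativity: d(4, 9) = -11·|4 - 9| = -11·5 = -55 < 0.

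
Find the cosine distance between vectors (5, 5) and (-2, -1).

With u = (5, 5), v = (-2, -1):
u·v = 5·(-2) + 5·(-1) = (-10) + (-5) = -15.
|u| = √(5² + 5²) = √50, |v| = √((-2)² + (-1)²) = √5, so |u||v| = √(50·5) = √250.
cos θ = (u·v)/(|u||v|) = -15/√250 ≈ -0.9487
Cosine distance = 1 - cos θ ≈ 1 - (-0.9487) = 1.9487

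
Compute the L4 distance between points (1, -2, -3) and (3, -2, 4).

(Σ|x_i - y_i|^4)^(1/4) = (|1 - 3|^4 + |-2 - (-2)|^4 + |-3 - 4|^4)^(1/4)
= (2^4 + 0^4 + 7^4)^(1/4) = (16 + 0 + 2401)^(1/4) = (2417)^(1/4) ≈ 7.0116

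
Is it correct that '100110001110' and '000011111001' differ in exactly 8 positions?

Differing positions: 1, 4, 6, 7, 8, 10, 11, 12. Hamming distance = 8, so the claim is true.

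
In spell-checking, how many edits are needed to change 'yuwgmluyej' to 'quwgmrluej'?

Let D[i][j] be the edit distance between the first i characters of 'yuwgmluyej' and the first j characters of 'quwgmrluej', with D[i][0] = i, D[0][j] = j, and D[i][j] = D[i-1][j-1] if the characters match, else 1 + min(D[i-1][j], D[i][j-1], D[i-1][j-1]). Filling the table (rows: prefixes of 'yuwgmluyej', columns: prefixes of 'quwgmrluej'):
     ε  q  u  w  g  m  r  l  u  e  j
  ε  0  1  2  3  4  5  6  7  8  9 10
  y  1  1  2  3  4  5  6  7  8  9 10
  u  2  2  1  2  3  4  5  6  7  8  9
  w  3  3  2  1  2  3  4  5  6  7  8
  g  4  4  3  2  1  2  3  4  5  6  7
  m  5  5  4  3  2  1  2  3  4  5  6
  l  6  6  5  4  3  2  2  2  3  4  5
  u  7  7  6  5  4  3  3  3  2  3  4
  y  8  8  7  6  5  4  4  4  3  3  4
  e  9  9  8  7  6  5  5  5  4  3  4
  j 10 10  9  8  7  6  6  6  5  4  3
The bottom-right entry gives D[10][10] = 3, so no sequence of fewer than 3 edits works. Backtracking through the table gives one optimal edit sequence (3 edits):
  yuwgmluyej → quwgmluyej (sub y→q @1)
  quwgmluyej → quwgmrluyej (ins r @6)
  quwgmrluyej → quwgmrluej (del y @9)
Edit distance = 3.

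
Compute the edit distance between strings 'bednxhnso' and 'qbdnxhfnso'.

Let D[i][j] be the edit distance between the first i characters of 'bednxhnso' and the first j characters of 'qbdnxhfnso', with D[i][0] = i, D[0][j] = j, and D[i][j] = D[i-1][j-1] if the characters match, else 1 + min(D[i-1][j], D[i][j-1], D[i-1][j-1]). Filling the table (rows: prefixes of 'bednxhnso', columns: prefixes of 'qbdnxhfnso'):
     ε  q  b  d  n  x  h  f  n  s  o
  ε  0  1  2  3  4  5  6  7  8  9 10
  b  1  1  1  2  3  4  5  6  7  8  9
  e  2  2  2  2  3  4  5  6  7  8  9
  d  3  3  3  2  3  4  5  6  7  8  9
  n  4  4  4  3  2  3  4  5  6  7  8
  x  5  5  5  4  3  2  3  4  5  6  7
  h  6  6  6  5  4  3  2  3  4  5  6
  n  7  7  7  6  5  4  3  3  3  4  5
  s  8  8  8  7  6  5  4  4  4  3  4
  o  9  9  9  8  7  6  5  5  5  4  3
The bottom-right entry gives D[9][10] = 3, so no sequence of fewer than 3 edits works. Backtracking through the table gives one optimal edit sequence (3 edits):
  bednxhnso → qednxhnso (sub b→q @1)
  qednxhnso → qbdnxhnso (sub e→b @2)
  qbdnxhnso → qbdnxhfnso (ins f @7)
Edit distance = 3.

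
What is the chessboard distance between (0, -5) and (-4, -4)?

max(|x_i - y_i|) = max(|0 - (-4)|, |-5 - (-4)|) = max(4, 1) = 4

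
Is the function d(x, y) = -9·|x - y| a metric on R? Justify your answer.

No. With c = -9 < 0, d fails non-negativity: d(6, 10) = -9·|6 - 10| = -9·4 = -36 < 0.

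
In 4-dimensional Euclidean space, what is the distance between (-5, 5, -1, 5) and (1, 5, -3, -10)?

√(Σ(x_i - y_i)²) = √((-5 - 1)² + (5 - 5)² + (-1 - (-3))² + (5 - (-10))²)
= √((-6)² + 0² + 2² + 15²) = √(36 + 0 + 4 + 225) = √265 ≈ 16.2788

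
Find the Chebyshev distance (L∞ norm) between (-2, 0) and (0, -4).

max(|x_i - y_i|) = max(|-2 - 0|, |0 - (-4)|) = max(2, 4) = 4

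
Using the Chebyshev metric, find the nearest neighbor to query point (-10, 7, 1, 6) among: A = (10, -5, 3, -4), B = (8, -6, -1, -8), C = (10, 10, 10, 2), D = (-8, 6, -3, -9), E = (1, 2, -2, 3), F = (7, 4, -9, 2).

Distances: d(A) = 20, d(B) = 18, d(C) = 20, d(D) = 15, d(E) = 11, d(F) = 17. Nearest: E = (1, 2, -2, 3) with distance 11.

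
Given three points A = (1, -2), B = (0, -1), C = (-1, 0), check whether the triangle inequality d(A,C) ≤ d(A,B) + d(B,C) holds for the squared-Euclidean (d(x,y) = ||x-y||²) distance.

d(A,B) = 1² + 1² = 2, d(B,C) = 1² + 1² = 2, d(A,C) = 2² + 2² = 8.
d(A,C) = 8 > 2 + 2 = 4. Triangle inequality is VIOLATED. (Squared-Euclidean is not a metric — this is a counterexample.)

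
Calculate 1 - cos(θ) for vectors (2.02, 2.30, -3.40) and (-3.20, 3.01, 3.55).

With u = (2.02, 2.30, -3.40), v = (-3.20, 3.01, 3.55):
u·v = 2.02·(-3.2) + 2.3·3.01 + (-3.4)·3.55 = (-6.464) + 6.923 + (-12.07) = -11.611.
|u| = √(2.02² + 2.3² + (-3.4)²) = √(4.0804 + 5.29 + 11.56) = √20.9304, |v| = √((-3.2)² + 3.01² + 3.55²) = √(10.24 + 9.0601 + 12.6025) = √31.9026.
cos θ = (u·v)/(|u||v|) = -11.611/(√20.9304·√31.9026) ≈ -0.4493
Cosine distance = 1 - cos θ ≈ 1 - (-0.4493) = 1.4493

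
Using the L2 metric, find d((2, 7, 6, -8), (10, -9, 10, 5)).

√(Σ(x_i - y_i)²) = √((2 - 10)² + (7 - (-9))² + (6 - 10)² + (-8 - 5)²)
= √((-8)² + 16² + (-4)² + (-13)²) = √(64 + 256 + 16 + 169) = √505 ≈ 22.4722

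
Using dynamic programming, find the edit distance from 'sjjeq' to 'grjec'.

Let D[i][j] be the edit distance between the first i characters of 'sjjeq' and the first j characters of 'grjec', with D[i][0] = i, D[0][j] = j, and D[i][j] = D[i-1][j-1] if the characters match, else 1 + min(D[i-1][j], D[i][j-1], D[i-1][j-1]). Filling the table (rows: prefixes of 'sjjeq', columns: prefixes of 'grjec'):
     ε  g  r  j  e  c
  ε  0  1  2  3  4  5
  s  1  1  2  3  4  5
  j  2  2  2  2  3  4
  j  3  3  3  2  3  4
  e  4  4  4  3  2  3
  q  5  5  5  4  3  3
The bottom-right entry gives D[5][5] = 3, so no sequence of fewer than 3 edits works. Backtracking through the table gives one optimal edit sequence (3 edits):
  sjjeq → gjjeq (sub s→g @1)
  gjjeq → grjeq (sub j→r @2)
  grjeq → grjec (sub q→c @5)
Edit distance = 3.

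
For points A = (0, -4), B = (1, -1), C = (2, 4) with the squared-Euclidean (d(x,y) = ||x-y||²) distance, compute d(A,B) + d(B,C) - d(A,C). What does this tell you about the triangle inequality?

d(A,B) = 1² + 3² = 10, d(B,C) = 1² + 5² = 26, d(A,C) = 2² + 8² = 68.
d(A,B) + d(B,C) - d(A,C) = 10 + 26 - 68 = 36 - 68 = -32. This is < 0, so the triangle inequality FAILS for these points (squared-Euclidean is not a metric).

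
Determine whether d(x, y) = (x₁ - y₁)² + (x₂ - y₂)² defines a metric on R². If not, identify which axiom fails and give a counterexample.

No. The squared Euclidean distance fails the triangle inequality. Counterexample: x = (0, 0), y = (3, 2), z = (6, 4). d(x,z) = 6² + 4² = 52, but d(x,y) + d(y,z) = (3² + 2²) + (3² + 2²) = 13 + 13 = 26. Since 52 > 26, the triangle inequality is violated. (Note: √d, the ordinary Euclidean distance, IS a metric.)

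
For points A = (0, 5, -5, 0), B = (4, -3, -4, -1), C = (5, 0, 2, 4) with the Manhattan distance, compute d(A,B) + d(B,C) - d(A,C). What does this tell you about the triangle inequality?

d(A,B) = 4 + 8 + 1 + 1 = 14, d(B,C) = 1 + 3 + 6 + 5 = 15, d(A,C) = 5 + 5 + 7 + 4 = 21.
d(A,B) + d(B,C) - d(A,C) = 14 + 15 - 21 = 29 - 21 = 8. This is ≥ 0, so the triangle inequality holds for these points.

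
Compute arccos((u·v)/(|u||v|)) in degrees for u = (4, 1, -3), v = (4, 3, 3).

With u = (4, 1, -3), v = (4, 3, 3):
u·v = 4·4 + 1·3 + (-3)·3 = 16 + 3 + (-9) = 10.
|u| = √(4² + 1² + (-3)²) = √26, |v| = √(4² + 3² + 3²) = √34, so |u||v| = √(26·34) = √884.
cos θ = (u·v)/(|u||v|) = 10/√884 ≈ 0.336336
θ = arccos(0.336336) ≈ 70.35°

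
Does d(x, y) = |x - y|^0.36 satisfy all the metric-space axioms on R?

Yes. With 0 < p = 0.36 ≤ 1, d(x,y) = |x-y|^0.36 is a metric on R. Non-negativity and symmetry are immediate; |x-y|^0.36 = 0 ⟺ |x-y| = 0 ⟺ x = y. For the triangle inequality, the function t ↦ t^0.36 is subadditive on [0,∞) when p ≤ 1, so |x-z|^0.36 ≤ (|x-y| + |y-z|)^0.36 ≤ |x-y|^0.36 + |y-z|^0.36.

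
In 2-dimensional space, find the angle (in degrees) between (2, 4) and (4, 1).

With u = (2, 4), v = (4, 1):
u·v = 2·4 + 4·1 = 8 + 4 = 12.
|u| = √(2² + 4²) = √20, |v| = √(4² + 1²) = √17, so |u||v| = √(20·17) = √340.
cos θ = (u·v)/(|u||v|) = 12/√340 ≈ 0.650791
θ = arccos(0.650791) ≈ 49.4°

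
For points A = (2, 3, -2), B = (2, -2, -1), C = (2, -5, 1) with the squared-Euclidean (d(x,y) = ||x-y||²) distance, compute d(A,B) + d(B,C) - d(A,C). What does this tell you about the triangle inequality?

d(A,B) = 0² + 5² + 1² = 26, d(B,C) = 0² + 3² + 2² = 13, d(A,C) = 0² + 8² + 3² = 73.
d(A,B) + d(B,C) - d(A,C) = 26 + 13 - 73 = 39 - 73 = -34. This is < 0, so the triangle inequality FAILS for these points (squared-Euclidean is not a metric).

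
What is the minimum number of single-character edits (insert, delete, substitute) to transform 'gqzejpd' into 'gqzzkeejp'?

Let D[i][j] be the edit distance between the first i characters of 'gqzejpd' and the first j characters of 'gqzzkeejp', with D[i][0] = i, D[0][j] = j, and D[i][j] = D[i-1][j-1] if the characters match, else 1 + min(D[i-1][j], D[i][j-1], D[i-1][j-1]). Filling the table (rows: prefixes of 'gqzejpd', columns: prefixes of 'gqzzkeejp'):
     ε  g  q  z  z  k  e  e  j  p
  ε  0  1  2  3  4  5  6  7  8  9
  g  1  0  1  2  3  4  5  6  7  8
  q  2  1  0  1  2  3  4  5  6  7
  z  3  2  1  0  1  2  3  4  5  6
  e  4  3  2  1  1  2  2  3  4  5
  j  5  4  3  2  2  2  3  3  3  4
  p  6  5  4  3  3  3  3  4  4  3
  d  7  6  5  4  4  4  4  4  5  4
The bottom-right entry gives D[7][9] = 4, so no sequence of fewer than 4 edits works. Backtracking through the table gives one optimal edit sequence (4 edits):
  gqzejpd → gqzzejpd (ins z @3)
  gqzzejpd → gqzzkejpd (ins k @5)
  gqzzkejpd → gqzzkeejpd (ins e @6)
  gqzzkeejpd → gqzzkeejp (del d @10)
Edit distance = 4.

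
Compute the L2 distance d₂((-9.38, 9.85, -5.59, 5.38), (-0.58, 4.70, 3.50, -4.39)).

√(Σ(x_i - y_i)²) = √((-9.38 - (-0.58))² + (9.85 - 4.7)² + (-5.59 - 3.5)² + (5.38 - (-4.39))²)
= √((-8.8)² + 5.15² + (-9.09)² + 9.77²) = √(77.44 + 26.5225 + 82.6281 + 95.4529) = √282.0435 ≈ 16.7942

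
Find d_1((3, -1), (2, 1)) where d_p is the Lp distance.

Σ|x_i - y_i| = |3 - 2| + |-1 - 1| = 1 + 2 = 3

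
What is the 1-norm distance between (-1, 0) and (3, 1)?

Σ|x_i - y_i| = |-1 - 3| + |0 - 1| = 4 + 1 = 5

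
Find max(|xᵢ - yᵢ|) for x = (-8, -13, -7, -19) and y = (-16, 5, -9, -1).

max(|x_i - y_i|) = max(|-8 - (-16)|, |-13 - 5|, |-7 - (-9)|, |-19 - (-1)|) = max(8, 18, 2, 18) = 18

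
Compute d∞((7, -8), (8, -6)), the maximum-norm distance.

max(|x_i - y_i|) = max(|7 - 8|, |-8 - (-6)|) = max(1, 2) = 2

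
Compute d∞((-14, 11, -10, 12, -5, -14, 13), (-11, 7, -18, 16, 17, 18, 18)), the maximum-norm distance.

max(|x_i - y_i|) = max(|-14 - (-11)|, |11 - 7|, |-10 - (-18)|, |12 - 16|, |-5 - 17|, |-14 - 18|, |13 - 18|) = max(3, 4, 8, 4, 22, 32, 5) = 32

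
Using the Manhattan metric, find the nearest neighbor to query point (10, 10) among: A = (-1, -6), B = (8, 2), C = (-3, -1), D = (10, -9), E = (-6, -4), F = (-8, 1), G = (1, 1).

Distances: d(A) = 27, d(B) = 10, d(C) = 24, d(D) = 19, d(E) = 30, d(F) = 27, d(G) = 18. Nearest: B = (8, 2) with distance 10.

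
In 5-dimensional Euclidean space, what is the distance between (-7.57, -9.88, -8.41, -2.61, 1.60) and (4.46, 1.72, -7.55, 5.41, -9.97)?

√(Σ(x_i - y_i)²) = √((-7.57 - 4.46)² + (-9.88 - 1.72)² + (-8.41 - (-7.55))² + (-2.61 - 5.41)² + (1.6 - (-9.97))²)
= √((-12.03)² + (-11.6)² + (-0.86)² + (-8.02)² + 11.57²) = √(144.7209 + 134.56 + 0.7396 + 64.3204 + 133.8649) = √478.2058 ≈ 21.8679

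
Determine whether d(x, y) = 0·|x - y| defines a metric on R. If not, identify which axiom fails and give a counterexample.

No. With c = 0, d(x,y) = 0 for all x, y. This fails identity of indiscernibles: d(3, 9) = 0 but 3 ≠ 9.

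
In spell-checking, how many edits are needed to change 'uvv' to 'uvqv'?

Let D[i][j] be the edit distance between the first i characters of 'uvv' and the first j characters of 'uvqv', with D[i][0] = i, D[0][j] = j, and D[i][j] = D[i-1][j-1] if the characters match, else 1 + min(D[i-1][j], D[i][j-1], D[i-1][j-1]). Filling the table (rows: prefixes of 'uvv', columns: prefixes of 'uvqv'):
     ε  u  v  q  v
  ε  0  1  2  3  4
  u  1  0  1  2  3
  v  2  1  0  1  2
  v  3  2  1  1  1
The bottom-right entry gives D[3][4] = 1, so no sequence of fewer than 1 edit works. Backtracking through the table gives one optimal edit sequence (1 edit):
  uvv → uvqv (ins q @3)
Edit distance = 1.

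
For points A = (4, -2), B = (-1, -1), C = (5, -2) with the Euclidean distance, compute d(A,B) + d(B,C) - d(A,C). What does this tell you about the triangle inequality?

d(A,B) = √(5² + 1²) = √26 ≈ 5.099, d(B,C) = √(6² + 1²) = √37 ≈ 6.0828, d(A,C) = √(1² + 0²) = √1 = 1.
d(A,B) + d(B,C) - d(A,C) = 5.099 + 6.0828 - 1 = 11.1818 - 1 = 10.1818 (to 4 decimal places). This is ≥ 0, so the triangle inequality holds for these points.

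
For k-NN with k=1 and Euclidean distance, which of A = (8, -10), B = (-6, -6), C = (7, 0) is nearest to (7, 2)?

Distances: d(A) ≈ 12.0416, d(B) ≈ 15.2643, d(C) = 2. Nearest: C = (7, 0) with distance 2.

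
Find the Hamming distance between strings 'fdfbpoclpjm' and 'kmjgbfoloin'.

Differing positions: 1, 2, 3, 4, 5, 6, 7, 9, 10, 11. Hamming distance = 10.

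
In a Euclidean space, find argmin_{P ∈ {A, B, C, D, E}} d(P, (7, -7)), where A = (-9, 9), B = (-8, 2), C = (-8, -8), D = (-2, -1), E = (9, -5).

Distances: d(A) ≈ 22.6274, d(B) ≈ 17.4929, d(C) ≈ 15.0333, d(D) ≈ 10.8167, d(E) ≈ 2.8284. Nearest: E = (9, -5) with distance 2.8284.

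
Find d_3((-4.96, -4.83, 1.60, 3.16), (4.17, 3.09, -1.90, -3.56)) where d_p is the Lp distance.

(Σ|x_i - y_i|^3)^(1/3) = (|-4.96 - 4.17|^3 + |-4.83 - 3.09|^3 + |1.6 - (-1.9)|^3 + |3.16 - (-3.56)|^3)^(1/3)
= (9.13^3 + 7.92^3 + 3.5^3 + 6.72^3)^(1/3) ≈ (761.0485 + 496.7931 + 42.875 + 303.4644)^(1/3) = (1604.181)^(1/3) ≈ 11.7062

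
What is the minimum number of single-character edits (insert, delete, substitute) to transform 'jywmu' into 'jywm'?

Let D[i][j] be the edit distance between the first i characters of 'jywmu' and the first j characters of 'jywm', with D[i][0] = i, D[0][j] = j, and D[i][j] = D[i-1][j-1] if the characters match, else 1 + min(D[i-1][j], D[i][j-1], D[i-1][j-1]). Filling the table (rows: prefixes of 'jywmu', columns: prefixes of 'jywm'):
     ε  j  y  w  m
  ε  0  1  2  3  4
  j  1  0  1  2  3
  y  2  1  0  1  2
  w  3  2  1  0  1
  m  4  3  2  1  0
  u  5  4  3  2  1
The bottom-right entry gives D[5][4] = 1, so no sequence of fewer than 1 edit works. Backtracking through the table gives one optimal edit sequence (1 edit):
  jywmu → jywm (del u @5)
Edit distance = 1.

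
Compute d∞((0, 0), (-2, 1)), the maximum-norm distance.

max(|x_i - y_i|) = max(|0 - (-2)|, |0 - 1|) = max(2, 1) = 2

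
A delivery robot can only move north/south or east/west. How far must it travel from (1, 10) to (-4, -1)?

Σ|x_i - y_i| = |1 - (-4)| + |10 - (-1)| = 5 + 11 = 16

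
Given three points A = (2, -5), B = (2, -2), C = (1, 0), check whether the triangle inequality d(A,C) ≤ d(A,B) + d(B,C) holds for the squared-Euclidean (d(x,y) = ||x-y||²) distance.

d(A,B) = 0² + 3² = 9, d(B,C) = 1² + 2² = 5, d(A,C) = 1² + 5² = 26.
d(A,C) = 26 > 9 + 5 = 14. Triangle inequality is VIOLATED. (Squared-Euclidean is not a metric — this is a counterexample.)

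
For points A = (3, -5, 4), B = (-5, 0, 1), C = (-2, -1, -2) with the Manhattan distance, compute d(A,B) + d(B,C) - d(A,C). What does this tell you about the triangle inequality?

d(A,B) = 8 + 5 + 3 = 16, d(B,C) = 3 + 1 + 3 = 7, d(A,C) = 5 + 4 + 6 = 15.
d(A,B) + d(B,C) - d(A,C) = 16 + 7 - 15 = 23 - 15 = 8. This is ≥ 0, so the triangle inequality holds for these points.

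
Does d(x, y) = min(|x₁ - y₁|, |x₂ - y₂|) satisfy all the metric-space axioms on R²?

No. d fails identity of indiscernibles: take x = (-2, 0) and y = (-2, 7). Then d(x,y) = min(|-2 - (-2)|, |0 - 7|) = min(0, 7) = 0, yet x ≠ y.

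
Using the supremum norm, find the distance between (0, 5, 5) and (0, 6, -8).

max(|x_i - y_i|) = max(|0 - 0|, |5 - 6|, |5 - (-8)|) = max(0, 1, 13) = 13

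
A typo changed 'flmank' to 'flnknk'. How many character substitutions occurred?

Differing positions: 3, 4. Hamming distance = 2.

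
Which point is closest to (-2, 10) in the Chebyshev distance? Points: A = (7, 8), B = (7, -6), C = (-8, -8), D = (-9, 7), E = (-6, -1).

Distances: d(A) = 9, d(B) = 16, d(C) = 18, d(D) = 7, d(E) = 11. Nearest: D = (-9, 7) with distance 7.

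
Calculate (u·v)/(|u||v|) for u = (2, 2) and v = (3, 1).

With u = (2, 2), v = (3, 1):
u·v = 2·3 + 2·1 = 6 + 2 = 8.
|u| = √(2² + 2²) = √8, |v| = √(3² + 1²) = √10, so |u||v| = √(8·10) = √80.
cos θ = (u·v)/(|u||v|) = 8/√80 ≈ 0.8944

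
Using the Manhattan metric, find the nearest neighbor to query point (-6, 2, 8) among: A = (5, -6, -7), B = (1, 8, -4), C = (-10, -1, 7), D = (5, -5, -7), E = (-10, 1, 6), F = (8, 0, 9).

Distances: d(A) = 34, d(B) = 25, d(C) = 8, d(D) = 33, d(E) = 7, d(F) = 17. Nearest: E = (-10, 1, 6) with distance 7.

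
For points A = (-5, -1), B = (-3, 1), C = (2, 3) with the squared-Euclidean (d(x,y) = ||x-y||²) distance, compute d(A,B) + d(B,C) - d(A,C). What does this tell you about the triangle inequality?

d(A,B) = 2² + 2² = 8, d(B,C) = 5² + 2² = 29, d(A,C) = 7² + 4² = 65.
d(A,B) + d(B,C) - d(A,C) = 8 + 29 - 65 = 37 - 65 = -28. This is < 0, so the triangle inequality FAILS for these points (squared-Euclidean is not a metric).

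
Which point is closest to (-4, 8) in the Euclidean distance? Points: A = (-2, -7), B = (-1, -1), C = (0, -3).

Distances: d(A) ≈ 15.1327, d(B) ≈ 9.4868, d(C) ≈ 11.7047. Nearest: B = (-1, -1) with distance 9.4868.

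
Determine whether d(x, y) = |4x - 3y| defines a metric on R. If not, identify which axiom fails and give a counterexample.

No. d fails symmetry: d(3, 8) = |4·3 - 3·8| = |-12| = 12, but d(8, 3) = |4·8 - 3·3| = |23| = 23. Since 12 ≠ 23, d(x,y) ≠ d(y,x) in general.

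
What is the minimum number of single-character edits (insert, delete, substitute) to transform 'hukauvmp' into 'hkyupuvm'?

Let D[i][j] be the edit distance between the first i characters of 'hukauvmp' and the first j characters of 'hkyupuvm', with D[i][0] = i, D[0][j] = j, and D[i][j] = D[i-1][j-1] if the characters match, else 1 + min(D[i-1][j], D[i][j-1], D[i-1][j-1]). Filling the table (rows: prefixes of 'hukauvmp', columns: prefixes of 'hkyupuvm'):
     ε  h  k  y  u  p  u  v  m
  ε  0  1  2  3  4  5  6  7  8
  h  1  0  1  2  3  4  5  6  7
  u  2  1  1  2  2  3  4  5  6
  k  3  2  1  2  3  3  4  5  6
  a  4  3  2  2  3  4  4  5  6
  u  5  4  3  3  2  3  4  5  6
  v  6  5  4  4  3  3  4  4  5
  m  7  6  5  5  4  4  4  5  4
  p  8  7  6  6  5  4  5  5  5
The bottom-right entry gives D[8][8] = 5, so no sequence of fewer than 5 edits works. Backtracking through the table gives one optimal edit sequence (5 edits):
  hukauvmp → hkukauvmp (ins k @2)
  hkukauvmp → hkykauvmp (sub u→y @3)
  hkykauvmp → hkyuauvmp (sub k→u @4)
  hkyuauvmp → hkyupuvmp (sub a→p @5)
  hkyupuvmp → hkyupuvm (del p @9)
Edit distance = 5.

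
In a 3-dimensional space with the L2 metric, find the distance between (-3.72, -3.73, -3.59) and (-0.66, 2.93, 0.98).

(Σ|x_i - y_i|^2)^(1/2) = (|-3.72 - (-0.66)|^2 + |-3.73 - 2.93|^2 + |-3.59 - 0.98|^2)^(1/2)
= (3.06^2 + 6.66^2 + 4.57^2)^(1/2) = (9.3636 + 44.3556 + 20.8849)^(1/2) = (74.6041)^(1/2) ≈ 8.6374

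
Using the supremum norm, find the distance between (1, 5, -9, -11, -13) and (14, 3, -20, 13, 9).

max(|x_i - y_i|) = max(|1 - 14|, |5 - 3|, |-9 - (-20)|, |-11 - 13|, |-13 - 9|) = max(13, 2, 11, 24, 22) = 24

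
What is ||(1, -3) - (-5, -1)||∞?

max(|x_i - y_i|) = max(|1 - (-5)|, |-3 - (-1)|) = max(6, 2) = 6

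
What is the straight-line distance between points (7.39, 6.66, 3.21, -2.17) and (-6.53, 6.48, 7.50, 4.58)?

√(Σ(x_i - y_i)²) = √((7.39 - (-6.53))² + (6.66 - 6.48)² + (3.21 - 7.5)² + (-2.17 - 4.58)²)
= √(13.92² + 0.18² + (-4.29)² + (-6.75)²) = √(193.7664 + 0.0324 + 18.4041 + 45.5625) = √257.7654 ≈ 16.0551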